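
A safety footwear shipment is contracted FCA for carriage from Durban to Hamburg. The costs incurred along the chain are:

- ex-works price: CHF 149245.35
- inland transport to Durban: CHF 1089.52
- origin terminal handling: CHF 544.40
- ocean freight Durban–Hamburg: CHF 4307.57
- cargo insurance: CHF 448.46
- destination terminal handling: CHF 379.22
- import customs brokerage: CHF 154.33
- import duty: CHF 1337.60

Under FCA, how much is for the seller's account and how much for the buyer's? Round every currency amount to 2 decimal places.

Seller: CHF 150334.87; buyer: CHF 7171.58

FCA: the seller delivers export-cleared goods to the carrier; the buyer bears costs from that point.
Seller's account: goods 149245.35 + inland to port 1089.52 = 150334.87
Buyer's account: origin terminal 544.40 + freight 4307.57 + insurance 448.46 + destination terminal 379.22 + brokerage 154.33 + duty 1337.60 = 7171.58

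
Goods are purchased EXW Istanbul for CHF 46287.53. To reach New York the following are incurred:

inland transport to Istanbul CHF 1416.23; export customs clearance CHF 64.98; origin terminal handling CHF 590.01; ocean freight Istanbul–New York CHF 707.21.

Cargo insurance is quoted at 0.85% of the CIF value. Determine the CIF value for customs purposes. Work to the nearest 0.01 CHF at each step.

CIF value: CHF 49486.60

Let C be the CIF value. C = EXW price + pre-shipment costs + freight + 0.85% × C
C − 0.85% × C = 46287.53 + 1416.23 + 64.98 + 590.01 + 707.21
0.9915 × C = 49065.96
C = 49065.96 / 0.9915 = 49486.60
Insurance premium = 0.85% × 49486.60 = 420.64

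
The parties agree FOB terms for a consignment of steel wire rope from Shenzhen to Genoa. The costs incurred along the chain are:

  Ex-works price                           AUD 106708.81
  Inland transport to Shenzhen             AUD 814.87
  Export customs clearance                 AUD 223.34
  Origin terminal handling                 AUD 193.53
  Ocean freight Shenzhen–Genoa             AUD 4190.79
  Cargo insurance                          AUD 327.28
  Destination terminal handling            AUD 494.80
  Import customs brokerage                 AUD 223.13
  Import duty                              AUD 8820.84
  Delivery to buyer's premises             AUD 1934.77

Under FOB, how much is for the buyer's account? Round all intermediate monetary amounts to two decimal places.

FOB: the seller bears costs until goods are on board at the origin port; the buyer bears freight, insurance and all costs thereafter.
Seller's account: goods 106708.81 + inland to port 814.87 + export clearance 223.34 + origin terminal 193.53 = 107940.55
Buyer's account: freight 4190.79 + insurance 327.28 + destination terminal 494.80 + brokerage 223.13 + duty 8820.84 + delivery 1934.77 = 15991.61

Buyer's account: AUD 15991.61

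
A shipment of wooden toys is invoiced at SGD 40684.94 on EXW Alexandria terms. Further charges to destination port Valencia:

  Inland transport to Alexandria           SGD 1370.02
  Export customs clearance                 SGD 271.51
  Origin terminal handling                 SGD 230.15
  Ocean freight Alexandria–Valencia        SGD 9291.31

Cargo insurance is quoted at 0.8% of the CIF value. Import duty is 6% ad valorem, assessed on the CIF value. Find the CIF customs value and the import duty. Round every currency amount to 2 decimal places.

Let C be the CIF value. C = EXW price + pre-shipment costs + freight + 0.8% × C
C − 0.8% × C = 40684.94 + 1370.02 + 271.51 + 230.15 + 9291.31
0.992 × C = 51847.93
C = 51847.93 / 0.992 = 52266.06
Insurance premium = 0.8% × 52266.06 = 418.13
Import duty = 52266.06 × 6% = 3135.96

CIF value: SGD 52266.06; import duty: SGD 3135.96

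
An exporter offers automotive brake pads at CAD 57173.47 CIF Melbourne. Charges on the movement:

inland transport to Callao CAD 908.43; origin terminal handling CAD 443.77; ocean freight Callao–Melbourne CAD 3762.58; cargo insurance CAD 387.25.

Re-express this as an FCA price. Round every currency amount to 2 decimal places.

Not relevant to the conversion: inland to port — on the seller under both CIF and FCA; already in the CIF price and stays in the FCA price.
From CIF to FCA, the seller no longer bears: origin terminal, freight, insurance.
FCA price = 57173.47 − 443.77 − 3762.58 − 387.25 = 52579.87

FCA price: CAD 52579.87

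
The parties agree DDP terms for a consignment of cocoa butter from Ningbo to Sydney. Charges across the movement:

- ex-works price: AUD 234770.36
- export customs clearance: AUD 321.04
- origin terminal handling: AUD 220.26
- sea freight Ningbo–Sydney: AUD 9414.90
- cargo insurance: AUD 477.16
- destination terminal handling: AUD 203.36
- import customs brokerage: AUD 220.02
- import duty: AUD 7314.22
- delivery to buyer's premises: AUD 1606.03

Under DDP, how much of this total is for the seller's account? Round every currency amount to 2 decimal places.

Seller's account: AUD 254547.35

DDP: the seller bears all costs including import duty.
Seller's account: goods 234770.36 + export clearance 321.04 + origin terminal 220.26 + freight 9414.90 + insurance 477.16 + destination terminal 203.36 + brokerage 220.02 + duty 7314.22 + delivery 1606.03 = 254547.35
Buyer's account: 0.00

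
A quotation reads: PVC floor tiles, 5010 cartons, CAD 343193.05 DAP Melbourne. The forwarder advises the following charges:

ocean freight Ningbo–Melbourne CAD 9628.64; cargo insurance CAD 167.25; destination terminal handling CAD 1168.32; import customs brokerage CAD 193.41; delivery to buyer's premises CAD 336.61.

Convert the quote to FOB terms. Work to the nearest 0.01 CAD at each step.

FOB price: CAD 331892.23

Not relevant to the conversion: brokerage — on the buyer under both terms; not part of either seller's price.
From DAP to FOB, the seller no longer bears: freight, insurance, destination terminal, delivery.
FOB price = 343193.05 − 9628.64 − 167.25 − 1168.32 − 336.61 = 331892.23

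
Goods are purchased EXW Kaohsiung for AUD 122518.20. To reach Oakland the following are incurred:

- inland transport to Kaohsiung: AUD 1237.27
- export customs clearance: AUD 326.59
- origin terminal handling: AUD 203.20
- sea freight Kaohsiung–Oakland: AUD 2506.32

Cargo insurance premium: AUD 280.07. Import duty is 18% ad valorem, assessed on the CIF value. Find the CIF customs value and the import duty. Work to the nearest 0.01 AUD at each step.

CIF = EXW price + pre-shipment costs + freight + insurance
CIF = 122518.20 + 1237.27 + 326.59 + 203.20 + 2506.32 + 280.07 = 127071.65
Import duty = 127071.65 × 18% = 22872.90

CIF value: AUD 127071.65; import duty: AUD 22872.90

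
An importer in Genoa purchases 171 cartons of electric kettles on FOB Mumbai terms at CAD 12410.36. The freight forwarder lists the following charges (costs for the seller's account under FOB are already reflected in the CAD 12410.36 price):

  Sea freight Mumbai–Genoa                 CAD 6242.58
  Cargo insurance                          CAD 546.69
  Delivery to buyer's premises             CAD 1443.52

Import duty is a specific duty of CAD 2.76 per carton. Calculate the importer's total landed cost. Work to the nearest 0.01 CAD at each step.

FOB: the seller bears costs until goods are on board at the origin port; the buyer bears freight, insurance and all costs thereafter.
CIF value = FOB price + freight + insurance = 12410.36 + 6242.58 + 546.69 = 19199.63
Import duty = 171 × 2.76 = 471.96
Buyer bears: freight 6242.58 + insurance 546.69 + delivery 1443.52 + duty 471.96 = 8704.75
Landed cost = invoice 12410.36 + 8704.75 = 21115.11

Total landed cost: CAD 21115.11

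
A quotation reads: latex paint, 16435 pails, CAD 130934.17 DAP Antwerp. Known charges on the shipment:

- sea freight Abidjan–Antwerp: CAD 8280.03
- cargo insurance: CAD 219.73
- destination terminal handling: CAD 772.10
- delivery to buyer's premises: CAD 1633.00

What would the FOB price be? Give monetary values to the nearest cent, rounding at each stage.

FOB price: CAD 120029.31

From DAP to FOB, the seller no longer bears: freight, insurance, destination terminal, delivery.
FOB price = 130934.17 − 8280.03 − 219.73 − 772.10 − 1633.00 = 120029.31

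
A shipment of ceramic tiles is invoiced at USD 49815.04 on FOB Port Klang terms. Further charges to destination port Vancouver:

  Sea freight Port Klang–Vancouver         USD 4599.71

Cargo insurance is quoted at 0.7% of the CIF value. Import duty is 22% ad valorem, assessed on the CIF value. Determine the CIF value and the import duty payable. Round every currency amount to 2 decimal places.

Let C be the CIF value. C = FOB price + freight + 0.7% × C
C − 0.7% × C = 49815.04 + 4599.71
0.993 × C = 54414.75
C = 54414.75 / 0.993 = 54798.34
Insurance premium = 0.7% × 54798.34 = 383.59
Import duty = 54798.34 × 22% = 12055.63

CIF value: USD 54798.34; import duty: USD 12055.63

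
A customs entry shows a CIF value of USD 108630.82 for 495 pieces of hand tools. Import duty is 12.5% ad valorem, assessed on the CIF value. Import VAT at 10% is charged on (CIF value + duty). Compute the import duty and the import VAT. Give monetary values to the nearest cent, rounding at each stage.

Import duty: USD 13578.85; import VAT: USD 12220.97

Import duty = 108630.82 × 12.5% = 13578.85
VAT base = CIF + duty = 108630.82 + 13578.85 = 122209.67
Import VAT = 122209.67 × 10% = 12220.97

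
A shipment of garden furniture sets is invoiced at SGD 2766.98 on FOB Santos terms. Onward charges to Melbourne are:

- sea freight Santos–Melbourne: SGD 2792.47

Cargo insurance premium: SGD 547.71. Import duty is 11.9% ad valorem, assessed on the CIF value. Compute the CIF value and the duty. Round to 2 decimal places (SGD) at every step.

CIF value: SGD 6107.16; import duty: SGD 726.75

CIF = FOB price + freight + insurance
CIF = 2766.98 + 2792.47 + 547.71 = 6107.16
Import duty = 6107.16 × 11.9% = 726.75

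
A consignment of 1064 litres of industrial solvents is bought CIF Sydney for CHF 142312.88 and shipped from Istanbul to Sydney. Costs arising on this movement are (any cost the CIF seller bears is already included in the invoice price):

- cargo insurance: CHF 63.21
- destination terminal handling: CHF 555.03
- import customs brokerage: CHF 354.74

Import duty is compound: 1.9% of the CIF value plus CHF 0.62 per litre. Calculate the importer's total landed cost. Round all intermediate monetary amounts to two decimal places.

Total landed cost: CHF 146586.27

CIF: the seller pays costs through ocean freight and marine insurance to the destination port.
Already in the invoice (seller's account under CIF): insurance — exclude.
The CIF price already equals the CIF value: 142312.88
Ad valorem component: 142312.88 × 1.9% = 2703.94
Specific component: 1064 × 0.62 = 659.68
Import duty = 2703.94 + 659.68 = 3363.62
Buyer bears: destination terminal 555.03 + brokerage 354.74 + duty 3363.62 = 4273.39
Landed cost = invoice 142312.88 + 4273.39 = 146586.27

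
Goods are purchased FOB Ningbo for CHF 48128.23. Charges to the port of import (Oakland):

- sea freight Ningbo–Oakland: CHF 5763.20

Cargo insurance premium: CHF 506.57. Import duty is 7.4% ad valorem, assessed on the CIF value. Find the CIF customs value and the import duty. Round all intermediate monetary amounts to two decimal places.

CIF value: CHF 54398.00; import duty: CHF 4025.45

CIF = FOB price + freight + insurance
CIF = 48128.23 + 5763.20 + 506.57 = 54398.00
Import duty = 54398.00 × 7.4% = 4025.45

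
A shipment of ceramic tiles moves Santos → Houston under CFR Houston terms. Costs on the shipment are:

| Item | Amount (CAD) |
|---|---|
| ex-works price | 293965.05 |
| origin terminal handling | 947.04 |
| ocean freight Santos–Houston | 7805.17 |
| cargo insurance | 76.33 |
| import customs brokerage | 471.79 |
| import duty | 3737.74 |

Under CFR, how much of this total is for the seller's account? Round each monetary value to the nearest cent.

CFR: the seller pays costs through ocean freight to the destination port, but not insurance.
Seller's account: goods 293965.05 + origin terminal 947.04 + freight 7805.17 = 302717.26
Buyer's account: insurance 76.33 + brokerage 471.79 + duty 3737.74 = 4285.86

Seller's account: CAD 302717.26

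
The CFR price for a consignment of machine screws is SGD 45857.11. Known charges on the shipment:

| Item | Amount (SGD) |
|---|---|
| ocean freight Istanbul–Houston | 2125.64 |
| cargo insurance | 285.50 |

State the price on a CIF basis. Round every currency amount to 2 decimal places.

CIF price: SGD 46142.61

Not relevant to the conversion: freight — on the seller under both CFR and CIF; already in the CFR price and stays in the CIF price.
From CFR to CIF, the seller additionally bears: insurance.
CIF price = 45857.11 + 285.50 = 46142.61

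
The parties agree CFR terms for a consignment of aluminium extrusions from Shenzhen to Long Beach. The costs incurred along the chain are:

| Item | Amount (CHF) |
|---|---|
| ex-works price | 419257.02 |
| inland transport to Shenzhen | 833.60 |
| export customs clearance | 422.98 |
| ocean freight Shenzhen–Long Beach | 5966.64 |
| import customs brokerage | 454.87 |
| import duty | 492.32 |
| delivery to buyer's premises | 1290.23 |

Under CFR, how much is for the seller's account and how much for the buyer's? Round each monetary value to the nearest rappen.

CFR: the seller pays costs through ocean freight to the destination port, but not insurance.
Seller's account: goods 419257.02 + inland to port 833.60 + export clearance 422.98 + freight 5966.64 = 426480.24
Buyer's account: brokerage 454.87 + duty 492.32 + delivery 1290.23 = 2237.42

Seller: CHF 426480.24; buyer: CHF 2237.42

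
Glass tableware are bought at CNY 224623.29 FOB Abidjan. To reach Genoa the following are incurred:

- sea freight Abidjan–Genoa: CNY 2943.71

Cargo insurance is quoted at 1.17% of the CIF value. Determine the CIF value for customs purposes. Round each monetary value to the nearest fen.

CIF value: CNY 230261.05

Let C be the CIF value. C = FOB price + freight + 1.17% × C
C − 1.17% × C = 224623.29 + 2943.71
0.9883 × C = 227567.00
C = 227567.00 / 0.9883 = 230261.05
Insurance premium = 1.17% × 230261.05 = 2694.05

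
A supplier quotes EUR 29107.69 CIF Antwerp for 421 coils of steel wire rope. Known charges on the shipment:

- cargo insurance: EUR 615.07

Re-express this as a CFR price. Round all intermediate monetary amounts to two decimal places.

CFR price: EUR 28492.62

From CIF to CFR, the seller no longer bears: insurance.
CFR price = 29107.69 − 615.07 = 28492.62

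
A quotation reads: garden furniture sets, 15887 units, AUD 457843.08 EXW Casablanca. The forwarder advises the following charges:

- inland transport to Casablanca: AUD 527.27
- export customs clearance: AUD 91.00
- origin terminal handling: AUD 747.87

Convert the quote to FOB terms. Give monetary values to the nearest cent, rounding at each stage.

FOB price: AUD 459209.22

From EXW to FOB, the seller additionally bears: inland to port, export clearance, origin terminal.
FOB price = 457843.08 + 527.27 + 91.00 + 747.87 = 459209.22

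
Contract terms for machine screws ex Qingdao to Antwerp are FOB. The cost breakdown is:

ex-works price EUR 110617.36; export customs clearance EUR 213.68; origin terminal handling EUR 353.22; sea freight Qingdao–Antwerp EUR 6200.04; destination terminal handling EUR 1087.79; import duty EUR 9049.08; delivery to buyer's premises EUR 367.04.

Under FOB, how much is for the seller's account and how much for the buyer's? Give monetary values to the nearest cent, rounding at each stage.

Seller: EUR 111184.26; buyer: EUR 16703.95

FOB: the seller bears costs until goods are on board at the origin port; the buyer bears freight, insurance and all costs thereafter.
Seller's account: goods 110617.36 + export clearance 213.68 + origin terminal 353.22 = 111184.26
Buyer's account: freight 6200.04 + destination terminal 1087.79 + duty 9049.08 + delivery 367.04 = 16703.95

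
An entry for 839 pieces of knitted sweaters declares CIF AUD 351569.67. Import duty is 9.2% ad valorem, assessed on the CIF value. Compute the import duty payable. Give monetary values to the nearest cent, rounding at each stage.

Import duty = 351569.67 × 9.2% = 32344.41

Import duty: AUD 32344.41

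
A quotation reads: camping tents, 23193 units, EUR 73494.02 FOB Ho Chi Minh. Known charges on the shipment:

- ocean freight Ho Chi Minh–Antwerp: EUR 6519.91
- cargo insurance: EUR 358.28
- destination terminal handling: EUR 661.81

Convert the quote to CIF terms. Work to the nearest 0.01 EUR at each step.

CIF price: EUR 80372.21

Not relevant to the conversion: destination terminal — on the buyer under both terms; not part of either seller's price.
From FOB to CIF, the seller additionally bears: freight, insurance.
CIF price = 73494.02 + 6519.91 + 358.28 = 80372.21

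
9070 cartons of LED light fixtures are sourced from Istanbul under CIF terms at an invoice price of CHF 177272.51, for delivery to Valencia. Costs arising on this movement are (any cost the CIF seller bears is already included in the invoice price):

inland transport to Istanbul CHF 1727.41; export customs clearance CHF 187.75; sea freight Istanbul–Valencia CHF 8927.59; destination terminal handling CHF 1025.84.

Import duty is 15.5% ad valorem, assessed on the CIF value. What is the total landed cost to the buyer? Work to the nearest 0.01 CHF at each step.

Total landed cost: CHF 205775.59

CIF: the seller pays costs through ocean freight and marine insurance to the destination port.
Already in the invoice (seller's account under CIF): inland to port, export clearance, freight — exclude.
The CIF price already equals the CIF value: 177272.51
Import duty = 177272.51 × 15.5% = 27477.24
Buyer bears: destination terminal 1025.84 + duty 27477.24 = 28503.08
Landed cost = invoice 177272.51 + 28503.08 = 205775.59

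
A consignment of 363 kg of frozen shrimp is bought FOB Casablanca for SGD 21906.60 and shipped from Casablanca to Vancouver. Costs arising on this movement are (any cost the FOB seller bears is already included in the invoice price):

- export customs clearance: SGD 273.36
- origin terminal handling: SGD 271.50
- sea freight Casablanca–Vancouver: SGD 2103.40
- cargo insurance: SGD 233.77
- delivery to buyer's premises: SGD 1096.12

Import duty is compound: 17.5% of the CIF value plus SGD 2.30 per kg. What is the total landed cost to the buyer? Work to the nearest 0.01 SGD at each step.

Total landed cost: SGD 30417.45

FOB: the seller bears costs until goods are on board at the origin port; the buyer bears freight, insurance and all costs thereafter.
Already in the invoice (seller's account under FOB): export clearance, origin terminal — exclude.
CIF value = FOB price + freight + insurance = 21906.60 + 2103.40 + 233.77 = 24243.77
Ad valorem component: 24243.77 × 17.5% = 4242.66
Specific component: 363 × 2.30 = 834.90
Import duty = 4242.66 + 834.90 = 5077.56
Buyer bears: freight 2103.40 + insurance 233.77 + delivery 1096.12 + duty 5077.56 = 8510.85
Landed cost = invoice 21906.60 + 8510.85 = 30417.45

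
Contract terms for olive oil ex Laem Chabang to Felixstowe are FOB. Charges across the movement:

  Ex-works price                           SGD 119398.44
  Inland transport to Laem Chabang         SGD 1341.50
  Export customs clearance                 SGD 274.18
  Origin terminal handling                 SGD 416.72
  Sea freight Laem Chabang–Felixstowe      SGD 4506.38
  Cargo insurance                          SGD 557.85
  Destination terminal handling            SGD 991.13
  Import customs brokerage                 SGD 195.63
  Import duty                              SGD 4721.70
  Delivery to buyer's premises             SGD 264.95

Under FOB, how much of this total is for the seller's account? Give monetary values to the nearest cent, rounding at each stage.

FOB: the seller bears costs until goods are on board at the origin port; the buyer bears freight, insurance and all costs thereafter.
Seller's account: goods 119398.44 + inland to port 1341.50 + export clearance 274.18 + origin terminal 416.72 = 121430.84
Buyer's account: freight 4506.38 + insurance 557.85 + destination terminal 991.13 + brokerage 195.63 + duty 4721.70 + delivery 264.95 = 11237.64

Seller's account: SGD 121430.84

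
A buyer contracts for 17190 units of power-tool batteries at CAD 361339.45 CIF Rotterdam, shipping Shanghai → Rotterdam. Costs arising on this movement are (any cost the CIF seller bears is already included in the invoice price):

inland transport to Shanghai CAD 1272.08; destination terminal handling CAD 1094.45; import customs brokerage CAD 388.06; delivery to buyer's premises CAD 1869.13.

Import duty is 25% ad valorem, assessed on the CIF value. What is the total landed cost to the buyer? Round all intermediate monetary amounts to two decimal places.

Total landed cost: CAD 455025.95

CIF: the seller pays costs through ocean freight and marine insurance to the destination port.
Already in the invoice (seller's account under CIF): inland to port — exclude.
The CIF price already equals the CIF value: 361339.45
Import duty = 361339.45 × 25% = 90334.86
Buyer bears: destination terminal 1094.45 + brokerage 388.06 + delivery 1869.13 + duty 90334.86 = 93686.50
Landed cost = invoice 361339.45 + 93686.50 = 455025.95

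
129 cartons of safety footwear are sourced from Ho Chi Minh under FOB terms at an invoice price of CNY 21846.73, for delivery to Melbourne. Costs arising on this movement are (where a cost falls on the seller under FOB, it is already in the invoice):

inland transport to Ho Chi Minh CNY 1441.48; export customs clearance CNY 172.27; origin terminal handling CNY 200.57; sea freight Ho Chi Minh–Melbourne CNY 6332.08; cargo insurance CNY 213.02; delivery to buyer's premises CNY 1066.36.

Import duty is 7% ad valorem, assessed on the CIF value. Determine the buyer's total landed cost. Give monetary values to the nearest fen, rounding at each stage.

Total landed cost: CNY 31445.62

FOB: the seller bears costs until goods are on board at the origin port; the buyer bears freight, insurance and all costs thereafter.
Already in the invoice (seller's account under FOB): inland to port, export clearance, origin terminal — exclude.
CIF value = FOB price + freight + insurance = 21846.73 + 6332.08 + 213.02 = 28391.83
Import duty = 28391.83 × 7% = 1987.43
Buyer bears: freight 6332.08 + insurance 213.02 + delivery 1066.36 + duty 1987.43 = 9598.89
Landed cost = invoice 21846.73 + 9598.89 = 31445.62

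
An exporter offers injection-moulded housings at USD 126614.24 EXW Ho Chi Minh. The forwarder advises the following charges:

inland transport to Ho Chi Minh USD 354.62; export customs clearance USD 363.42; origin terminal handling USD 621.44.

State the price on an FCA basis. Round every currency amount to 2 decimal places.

Not relevant to the conversion: origin terminal — on the buyer under both terms; not part of either seller's price.
From EXW to FCA, the seller additionally bears: inland to port, export clearance.
FCA price = 126614.24 + 354.62 + 363.42 = 127332.28

FCA price: USD 127332.28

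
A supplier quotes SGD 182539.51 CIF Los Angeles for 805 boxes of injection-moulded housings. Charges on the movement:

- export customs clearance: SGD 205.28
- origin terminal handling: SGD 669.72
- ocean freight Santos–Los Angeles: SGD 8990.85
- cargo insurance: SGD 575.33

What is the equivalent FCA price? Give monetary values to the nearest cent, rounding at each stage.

Not relevant to the conversion: export clearance — on the seller under both CIF and FCA; already in the CIF price and stays in the FCA price.
From CIF to FCA, the seller no longer bears: origin terminal, freight, insurance.
FCA price = 182539.51 − 669.72 − 8990.85 − 575.33 = 172303.61

FCA price: SGD 172303.61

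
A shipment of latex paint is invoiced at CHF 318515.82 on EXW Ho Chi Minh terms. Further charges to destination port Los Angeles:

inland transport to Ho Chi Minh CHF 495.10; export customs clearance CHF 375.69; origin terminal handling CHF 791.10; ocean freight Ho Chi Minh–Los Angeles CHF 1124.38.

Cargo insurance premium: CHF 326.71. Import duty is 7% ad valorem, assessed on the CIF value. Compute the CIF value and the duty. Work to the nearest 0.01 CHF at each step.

CIF = EXW price + pre-shipment costs + freight + insurance
CIF = 318515.82 + 495.10 + 375.69 + 791.10 + 1124.38 + 326.71 = 321628.80
Import duty = 321628.80 × 7% = 22514.02

CIF value: CHF 321628.80; import duty: CHF 22514.02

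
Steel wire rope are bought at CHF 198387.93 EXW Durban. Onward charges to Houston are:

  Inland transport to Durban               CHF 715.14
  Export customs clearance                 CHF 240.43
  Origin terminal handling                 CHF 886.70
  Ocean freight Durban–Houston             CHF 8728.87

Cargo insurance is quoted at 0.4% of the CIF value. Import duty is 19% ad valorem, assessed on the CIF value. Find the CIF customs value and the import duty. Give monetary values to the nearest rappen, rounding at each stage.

CIF value: CHF 209798.26; import duty: CHF 39861.67

Let C be the CIF value. C = EXW price + pre-shipment costs + freight + 0.4% × C
C − 0.4% × C = 198387.93 + 715.14 + 240.43 + 886.70 + 8728.87
0.996 × C = 208959.07
C = 208959.07 / 0.996 = 209798.26
Insurance premium = 0.4% × 209798.26 = 839.19
Import duty = 209798.26 × 19% = 39861.67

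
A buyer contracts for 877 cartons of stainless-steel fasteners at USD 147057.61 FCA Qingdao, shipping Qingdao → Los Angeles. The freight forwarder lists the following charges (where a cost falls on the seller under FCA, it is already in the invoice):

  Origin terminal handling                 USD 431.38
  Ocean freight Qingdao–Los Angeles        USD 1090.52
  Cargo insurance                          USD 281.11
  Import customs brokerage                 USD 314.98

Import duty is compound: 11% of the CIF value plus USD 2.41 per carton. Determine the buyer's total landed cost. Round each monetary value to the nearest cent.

FCA: the seller delivers export-cleared goods to the carrier; the buyer bears costs from that point.
CIF value = FCA price + origin terminal + freight + insurance = 147057.61 + 431.38 + 1090.52 + 281.11 = 148860.62
Ad valorem component: 148860.62 × 11% = 16374.67
Specific component: 877 × 2.41 = 2113.57
Import duty = 16374.67 + 2113.57 = 18488.24
Buyer bears: origin terminal 431.38 + freight 1090.52 + insurance 281.11 + brokerage 314.98 + duty 18488.24 = 20606.23
Landed cost = invoice 147057.61 + 20606.23 = 167663.84

Total landed cost: USD 167663.84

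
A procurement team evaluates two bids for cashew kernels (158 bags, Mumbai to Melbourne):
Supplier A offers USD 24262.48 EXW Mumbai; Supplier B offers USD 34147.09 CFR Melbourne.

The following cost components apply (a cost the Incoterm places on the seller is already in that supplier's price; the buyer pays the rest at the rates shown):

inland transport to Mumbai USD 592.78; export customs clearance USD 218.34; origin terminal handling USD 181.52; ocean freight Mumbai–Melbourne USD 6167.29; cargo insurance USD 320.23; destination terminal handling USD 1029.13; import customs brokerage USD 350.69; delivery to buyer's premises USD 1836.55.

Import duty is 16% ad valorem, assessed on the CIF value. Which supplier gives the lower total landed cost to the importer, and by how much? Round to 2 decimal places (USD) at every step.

Supplier A is cheaper by USD 3160.63

Supplier A (EXW):
CIF value = EXW price + inland to port + export clearance + origin terminal + freight + insurance = 24262.48 + 592.78 + 218.34 + 181.52 + 6167.29 + 320.23 = 31742.64
Import duty = 31742.64 × 16% = 5078.82
Buyer bears (A): 592.78 + 218.34 + 181.52 + 6167.29 + 320.23 + 1029.13 + 350.69 + 1836.55 = 10696.53
Landed cost (A) = invoice 24262.48 + 10696.53 + duty 5078.82 = 40037.83
Supplier B (CFR):
CIF value = CFR price + insurance = 34147.09 + 320.23 = 34467.32
Import duty = 34467.32 × 16% = 5514.77
Buyer bears (B): 320.23 + 1029.13 + 350.69 + 1836.55 = 3536.60
Landed cost (B) = invoice 34147.09 + 3536.60 + duty 5514.77 = 43198.46
Difference = |40037.83 − 43198.46| = 3160.63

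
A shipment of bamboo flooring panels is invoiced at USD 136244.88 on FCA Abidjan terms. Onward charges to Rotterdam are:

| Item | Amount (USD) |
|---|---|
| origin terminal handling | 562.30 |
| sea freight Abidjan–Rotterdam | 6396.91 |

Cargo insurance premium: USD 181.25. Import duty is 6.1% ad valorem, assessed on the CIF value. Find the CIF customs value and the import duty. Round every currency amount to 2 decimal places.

CIF = FCA price + pre-shipment costs + freight + insurance
CIF = 136244.88 + 562.30 + 6396.91 + 181.25 = 143385.34
Import duty = 143385.34 × 6.1% = 8746.51

CIF value: USD 143385.34; import duty: USD 8746.51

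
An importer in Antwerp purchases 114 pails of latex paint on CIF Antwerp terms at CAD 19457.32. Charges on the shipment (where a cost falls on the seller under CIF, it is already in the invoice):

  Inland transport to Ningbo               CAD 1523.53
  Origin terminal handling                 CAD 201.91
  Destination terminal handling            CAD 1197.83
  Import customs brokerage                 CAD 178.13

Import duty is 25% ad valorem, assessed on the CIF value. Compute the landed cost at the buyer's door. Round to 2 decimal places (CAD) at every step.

CIF: the seller pays costs through ocean freight and marine insurance to the destination port.
Already in the invoice (seller's account under CIF): inland to port, origin terminal — exclude.
The CIF price already equals the CIF value: 19457.32
Import duty = 19457.32 × 25% = 4864.33
Buyer bears: destination terminal 1197.83 + brokerage 178.13 + duty 4864.33 = 6240.29
Landed cost = invoice 19457.32 + 6240.29 = 25697.61

Total landed cost: CAD 25697.61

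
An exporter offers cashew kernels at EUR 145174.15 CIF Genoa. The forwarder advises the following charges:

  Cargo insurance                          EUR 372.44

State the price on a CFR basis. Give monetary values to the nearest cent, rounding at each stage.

From CIF to CFR, the seller no longer bears: insurance.
CFR price = 145174.15 − 372.44 = 144801.71

CFR price: EUR 144801.71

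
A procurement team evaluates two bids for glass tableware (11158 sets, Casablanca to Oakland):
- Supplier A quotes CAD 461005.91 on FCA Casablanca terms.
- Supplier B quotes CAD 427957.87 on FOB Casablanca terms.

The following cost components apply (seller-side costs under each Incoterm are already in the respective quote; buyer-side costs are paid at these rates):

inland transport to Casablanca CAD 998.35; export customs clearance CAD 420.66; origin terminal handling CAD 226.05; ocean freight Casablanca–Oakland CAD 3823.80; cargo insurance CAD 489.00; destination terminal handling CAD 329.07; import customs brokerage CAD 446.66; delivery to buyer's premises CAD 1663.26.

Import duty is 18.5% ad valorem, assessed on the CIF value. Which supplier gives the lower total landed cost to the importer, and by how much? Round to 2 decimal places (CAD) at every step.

Supplier B is cheaper by CAD 39429.80

Supplier A (FCA):
CIF value = FCA price + origin terminal + freight + insurance = 461005.91 + 226.05 + 3823.80 + 489.00 = 465544.76
Import duty = 465544.76 × 18.5% = 86125.78
Buyer bears (A): 226.05 + 3823.80 + 489.00 + 329.07 + 446.66 + 1663.26 = 6977.84
Landed cost (A) = invoice 461005.91 + 6977.84 + duty 86125.78 = 554109.53
Supplier B (FOB):
CIF value = FOB price + freight + insurance = 427957.87 + 3823.80 + 489.00 = 432270.67
Import duty = 432270.67 × 18.5% = 79970.07
Buyer bears (B): 3823.80 + 489.00 + 329.07 + 446.66 + 1663.26 = 6751.79
Landed cost (B) = invoice 427957.87 + 6751.79 + duty 79970.07 = 514679.73
Difference = |554109.53 − 514679.73| = 39429.80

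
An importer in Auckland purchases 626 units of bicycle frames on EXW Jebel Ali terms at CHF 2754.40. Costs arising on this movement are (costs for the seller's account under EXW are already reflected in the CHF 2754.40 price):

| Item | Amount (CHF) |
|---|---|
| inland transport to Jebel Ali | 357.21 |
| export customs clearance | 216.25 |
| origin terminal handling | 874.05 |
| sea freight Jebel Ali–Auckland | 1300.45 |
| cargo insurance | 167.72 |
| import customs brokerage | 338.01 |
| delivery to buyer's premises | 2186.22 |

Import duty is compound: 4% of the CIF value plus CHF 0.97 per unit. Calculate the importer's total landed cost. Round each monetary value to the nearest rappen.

Total landed cost: CHF 9028.33

EXW: the seller makes goods available at their premises; the buyer bears all onward costs.
CIF value = EXW price + inland to port + export clearance + origin terminal + freight + insurance = 2754.40 + 357.21 + 216.25 + 874.05 + 1300.45 + 167.72 = 5670.08
Ad valorem component: 5670.08 × 4% = 226.80
Specific component: 626 × 0.97 = 607.22
Import duty = 226.80 + 607.22 = 834.02
Buyer bears: inland to port 357.21 + export clearance 216.25 + origin terminal 874.05 + freight 1300.45 + insurance 167.72 + brokerage 338.01 + delivery 2186.22 + duty 834.02 = 6273.93
Landed cost = invoice 2754.40 + 6273.93 = 9028.33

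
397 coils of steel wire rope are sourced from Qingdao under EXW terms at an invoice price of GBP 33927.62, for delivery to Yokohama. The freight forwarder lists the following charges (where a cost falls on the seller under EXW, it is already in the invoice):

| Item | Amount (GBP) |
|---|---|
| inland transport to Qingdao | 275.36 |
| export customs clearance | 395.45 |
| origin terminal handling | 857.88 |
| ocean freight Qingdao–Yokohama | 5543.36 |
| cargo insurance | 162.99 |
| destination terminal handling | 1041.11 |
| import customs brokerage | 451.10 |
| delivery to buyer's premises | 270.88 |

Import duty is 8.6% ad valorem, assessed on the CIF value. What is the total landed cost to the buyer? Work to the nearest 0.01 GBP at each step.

Total landed cost: GBP 46465.74

EXW: the seller makes goods available at their premises; the buyer bears all onward costs.
CIF value = EXW price + inland to port + export clearance + origin terminal + freight + insurance = 33927.62 + 275.36 + 395.45 + 857.88 + 5543.36 + 162.99 = 41162.66
Import duty = 41162.66 × 8.6% = 3539.99
Buyer bears: inland to port 275.36 + export clearance 395.45 + origin terminal 857.88 + freight 5543.36 + insurance 162.99 + destination terminal 1041.11 + brokerage 451.10 + delivery 270.88 + duty 3539.99 = 12538.12
Landed cost = invoice 33927.62 + 12538.12 = 46465.74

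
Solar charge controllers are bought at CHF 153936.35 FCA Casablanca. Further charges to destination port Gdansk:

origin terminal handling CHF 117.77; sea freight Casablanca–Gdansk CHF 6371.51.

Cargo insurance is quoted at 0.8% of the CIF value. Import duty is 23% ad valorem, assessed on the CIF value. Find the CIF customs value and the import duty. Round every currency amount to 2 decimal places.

Let C be the CIF value. C = FCA price + pre-shipment costs + freight + 0.8% × C
C − 0.8% × C = 153936.35 + 117.77 + 6371.51
0.992 × C = 160425.63
C = 160425.63 / 0.992 = 161719.39
Insurance premium = 0.8% × 161719.39 = 1293.76
Import duty = 161719.39 × 23% = 37195.46

CIF value: CHF 161719.39; import duty: CHF 37195.46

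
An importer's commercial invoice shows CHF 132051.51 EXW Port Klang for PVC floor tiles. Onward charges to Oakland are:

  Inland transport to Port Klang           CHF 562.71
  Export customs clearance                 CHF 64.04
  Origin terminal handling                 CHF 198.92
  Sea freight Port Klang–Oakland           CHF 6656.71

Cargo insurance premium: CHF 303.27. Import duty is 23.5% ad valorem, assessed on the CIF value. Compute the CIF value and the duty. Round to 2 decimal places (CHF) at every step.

CIF value: CHF 139837.16; import duty: CHF 32861.73

CIF = EXW price + pre-shipment costs + freight + insurance
CIF = 132051.51 + 562.71 + 64.04 + 198.92 + 6656.71 + 303.27 = 139837.16
Import duty = 139837.16 × 23.5% = 32861.73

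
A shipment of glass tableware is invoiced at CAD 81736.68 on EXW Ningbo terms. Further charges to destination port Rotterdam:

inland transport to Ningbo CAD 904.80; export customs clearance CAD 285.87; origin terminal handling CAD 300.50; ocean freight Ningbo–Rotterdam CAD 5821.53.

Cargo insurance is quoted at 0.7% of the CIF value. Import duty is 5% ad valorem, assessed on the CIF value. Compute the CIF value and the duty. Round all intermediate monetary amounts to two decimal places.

CIF value: CAD 89677.12; import duty: CAD 4483.86

Let C be the CIF value. C = EXW price + pre-shipment costs + freight + 0.7% × C
C − 0.7% × C = 81736.68 + 904.80 + 285.87 + 300.50 + 5821.53
0.993 × C = 89049.38
C = 89049.38 / 0.993 = 89677.12
Insurance premium = 0.7% × 89677.12 = 627.74
Import duty = 89677.12 × 5% = 4483.86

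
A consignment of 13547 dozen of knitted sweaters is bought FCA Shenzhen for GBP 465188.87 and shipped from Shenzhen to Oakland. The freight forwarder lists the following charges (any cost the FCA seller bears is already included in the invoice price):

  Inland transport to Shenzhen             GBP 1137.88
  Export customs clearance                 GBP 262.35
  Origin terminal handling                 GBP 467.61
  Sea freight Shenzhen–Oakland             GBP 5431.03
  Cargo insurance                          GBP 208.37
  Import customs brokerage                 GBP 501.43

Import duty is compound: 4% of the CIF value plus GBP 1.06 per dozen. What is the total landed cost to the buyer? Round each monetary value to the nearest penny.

FCA: the seller delivers export-cleared goods to the carrier; the buyer bears costs from that point.
Already in the invoice (seller's account under FCA): inland to port, export clearance — exclude.
CIF value = FCA price + origin terminal + freight + insurance = 465188.87 + 467.61 + 5431.03 + 208.37 = 471295.88
Ad valorem component: 471295.88 × 4% = 18851.84
Specific component: 13547 × 1.06 = 14359.82
Import duty = 18851.84 + 14359.82 = 33211.66
Buyer bears: origin terminal 467.61 + freight 5431.03 + insurance 208.37 + brokerage 501.43 + duty 33211.66 = 39820.10
Landed cost = invoice 465188.87 + 39820.10 = 505008.97

Total landed cost: GBP 505008.97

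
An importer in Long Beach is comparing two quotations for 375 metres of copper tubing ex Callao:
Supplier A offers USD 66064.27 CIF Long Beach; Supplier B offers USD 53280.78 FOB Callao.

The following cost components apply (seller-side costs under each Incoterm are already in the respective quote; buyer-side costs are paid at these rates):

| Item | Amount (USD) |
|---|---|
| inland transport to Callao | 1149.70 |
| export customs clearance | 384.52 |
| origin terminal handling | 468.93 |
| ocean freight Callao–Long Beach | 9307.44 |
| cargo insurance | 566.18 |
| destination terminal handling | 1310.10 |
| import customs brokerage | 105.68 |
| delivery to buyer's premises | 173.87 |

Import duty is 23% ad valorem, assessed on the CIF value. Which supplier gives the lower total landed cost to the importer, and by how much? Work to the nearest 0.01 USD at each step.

Supplier A (CIF):
The CIF price already equals the CIF value: 66064.27
Import duty = 66064.27 × 23% = 15194.78
Buyer bears (A): 1310.10 + 105.68 + 173.87 = 1589.65
Landed cost (A) = invoice 66064.27 + 1589.65 + duty 15194.78 = 82848.70
Supplier B (FOB):
CIF value = FOB price + freight + insurance = 53280.78 + 9307.44 + 566.18 = 63154.40
Import duty = 63154.40 × 23% = 14525.51
Buyer bears (B): 9307.44 + 566.18 + 1310.10 + 105.68 + 173.87 = 11463.27
Landed cost (B) = invoice 53280.78 + 11463.27 + duty 14525.51 = 79269.56
Difference = |82848.70 − 79269.56| = 3579.14

Supplier B is cheaper by USD 3579.14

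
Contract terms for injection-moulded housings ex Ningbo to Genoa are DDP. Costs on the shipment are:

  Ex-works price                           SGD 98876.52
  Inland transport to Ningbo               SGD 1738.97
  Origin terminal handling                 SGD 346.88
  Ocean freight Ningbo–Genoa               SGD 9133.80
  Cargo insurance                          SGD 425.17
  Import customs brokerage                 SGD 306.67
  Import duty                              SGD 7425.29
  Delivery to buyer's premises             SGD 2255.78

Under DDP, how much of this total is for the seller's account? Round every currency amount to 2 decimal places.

DDP: the seller bears all costs including import duty.
Seller's account: goods 98876.52 + inland to port 1738.97 + origin terminal 346.88 + freight 9133.80 + insurance 425.17 + brokerage 306.67 + duty 7425.29 + delivery 2255.78 = 120509.08
Buyer's account: 0.00

Seller's account: SGD 120509.08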